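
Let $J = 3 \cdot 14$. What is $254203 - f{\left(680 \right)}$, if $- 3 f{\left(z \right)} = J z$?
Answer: $263723$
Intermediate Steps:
$J = 42$
$f{\left(z \right)} = - 14 z$ ($f{\left(z \right)} = - \frac{42 z}{3} = - 14 z$)
$254203 - f{\left(680 \right)} = 254203 - \left(-14\right) 680 = 254203 - -9520 = 254203 + 9520 = 263723$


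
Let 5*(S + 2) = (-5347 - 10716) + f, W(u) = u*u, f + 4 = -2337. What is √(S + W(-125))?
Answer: 29*√355/5 ≈ 109.28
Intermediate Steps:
f = -2341 (f = -4 - 2337 = -2341)
W(u) = u²
S = -18414/5 (S = -2 + ((-5347 - 10716) - 2341)/5 = -2 + (-16063 - 2341)/5 = -2 + (⅕)*(-18404) = -2 - 18404/5 = -18414/5 ≈ -3682.8)
√(S + W(-125)) = √(-18414/5 + (-125)²) = √(-18414/5 + 15625) = √(59711/5) = 29*√355/5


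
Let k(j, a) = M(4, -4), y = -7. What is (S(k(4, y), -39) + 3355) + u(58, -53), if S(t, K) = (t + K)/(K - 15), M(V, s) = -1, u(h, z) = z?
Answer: 89174/27 ≈ 3302.7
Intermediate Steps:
k(j, a) = -1
S(t, K) = (K + t)/(-15 + K)
(S(k(4, y), -39) + 3355) + u(58, -53) = ((-39 - 1)/(-15 - 39) + 3355) - 53 = (-40/(-54) + 3355) - 53 = (-1/54*(-40) + 3355) - 53 = (20/27 + 3355) - 53 = 90605/27 - 53 = 89174/27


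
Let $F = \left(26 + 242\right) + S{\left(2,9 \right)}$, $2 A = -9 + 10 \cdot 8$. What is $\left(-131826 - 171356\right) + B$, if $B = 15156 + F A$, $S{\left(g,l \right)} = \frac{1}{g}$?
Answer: $- \frac{1113977}{4} \approx -2.7849 \cdot 10^{5}$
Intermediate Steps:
$A = \frac{71}{2}$ ($A = \frac{-9 + 10 \cdot 8}{2} = \frac{-9 + 80}{2} = \frac{1}{2} \cdot 71 = \frac{71}{2} \approx 35.5$)
$F = \frac{537}{2}$ ($F = \left(26 + 242\right) + \frac{1}{2} = 268 + \frac{1}{2} = \frac{537}{2} \approx 268.5$)
$B = \frac{98751}{4}$ ($B = 15156 + \frac{537}{2} \cdot \frac{71}{2} = 15156 + \frac{38127}{4} = \frac{98751}{4} \approx 24688.0$)
$\left(-131826 - 171356\right) + B = \left(-131826 - 171356\right) + \frac{98751}{4} = -303182 + \frac{98751}{4} = - \frac{1113977}{4}$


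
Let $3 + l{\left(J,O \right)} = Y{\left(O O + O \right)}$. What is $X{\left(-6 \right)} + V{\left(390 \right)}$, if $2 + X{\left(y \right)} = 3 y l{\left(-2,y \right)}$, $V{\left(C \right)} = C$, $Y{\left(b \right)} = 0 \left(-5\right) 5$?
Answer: $442$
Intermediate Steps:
$Y{\left(b \right)} = 0$ ($Y{\left(b \right)} = 0 \cdot 5 = 0$)
$l{\left(J,O \right)} = -3$ ($l{\left(J,O \right)} = -3 + 0 = -3$)
$X{\left(y \right)} = -2 - 9 y$ ($X{\left(y \right)} = -2 + 3 y \left(-3\right) = -2 - 9 y$)
$X{\left(-6 \right)} + V{\left(390 \right)} = \left(-2 - -54\right) + 390 = \left(-2 + 54\right) + 390 = 52 + 390 = 442$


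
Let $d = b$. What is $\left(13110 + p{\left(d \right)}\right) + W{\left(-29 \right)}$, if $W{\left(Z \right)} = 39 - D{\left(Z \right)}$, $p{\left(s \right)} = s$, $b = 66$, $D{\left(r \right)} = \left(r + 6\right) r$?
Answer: $12548$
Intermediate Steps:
$D{\left(r \right)} = r \left(6 + r\right)$ ($D{\left(r \right)} = \left(6 + r\right) r = r \left(6 + r\right)$)
$d = 66$
$W{\left(Z \right)} = 39 - Z \left(6 + Z\right)$
$\left(13110 + p{\left(d \right)}\right) + W{\left(-29 \right)} = \left(13110 + 66\right) + \left(39 - - 29 \left(6 - 29\right)\right) = 13176 + \left(39 - \left(-29\right) \left(-23\right)\right) = 13176 + \left(39 - 667\right) = 13176 - 628 = 12548$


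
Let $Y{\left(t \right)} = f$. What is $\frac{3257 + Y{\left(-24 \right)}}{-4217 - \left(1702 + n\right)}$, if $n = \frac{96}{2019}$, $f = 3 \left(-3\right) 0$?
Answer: $- \frac{2191961}{3983519} \approx -0.55026$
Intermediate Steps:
$f = 0$ ($f = \left(-9\right) 0 = 0$)
$Y{\left(t \right)} = 0$
$n = \frac{32}{673}$ ($n = 96 \cdot \frac{1}{2019} = \frac{32}{673} \approx 0.047548$)
$\frac{3257 + Y{\left(-24 \right)}}{-4217 - \left(1702 + n\right)} = \frac{3257 + 0}{-4217 - \frac{1145478}{673}} = \frac{3257}{-4217 - \frac{1145478}{673}} = \frac{3257}{- \frac{3983519}{673}} = 3257 \left(- \frac{673}{3983519}\right) = - \frac{2191961}{3983519}$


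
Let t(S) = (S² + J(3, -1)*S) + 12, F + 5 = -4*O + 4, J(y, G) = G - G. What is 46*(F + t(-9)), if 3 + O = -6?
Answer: 5888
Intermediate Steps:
J(y, G) = 0
O = -9 (O = -3 - 6 = -9)
F = 35 (F = -5 + (-4*(-9) + 4) = -5 + (36 + 4) = -5 + 40 = 35)
t(S) = 12 + S² (t(S) = (S² + 0*S) + 12 = (S² + 0) + 12 = S² + 12 = 12 + S²)
46*(F + t(-9)) = 46*(35 + (12 + (-9)²)) = 46*(35 + (12 + 81)) = 46*(35 + 93) = 46*128 = 5888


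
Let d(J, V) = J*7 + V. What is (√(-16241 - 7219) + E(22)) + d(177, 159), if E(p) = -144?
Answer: 1254 + 2*I*√5865 ≈ 1254.0 + 153.17*I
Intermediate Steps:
d(J, V) = V + 7*J (d(J, V) = 7*J + V = V + 7*J)
(√(-16241 - 7219) + E(22)) + d(177, 159) = (√(-16241 - 7219) - 144) + (159 + 7*177) = (√(-23460) - 144) + (159 + 1239) = (2*I*√5865 - 144) + 1398 = (-144 + 2*I*√5865) + 1398 = 1254 + 2*I*√5865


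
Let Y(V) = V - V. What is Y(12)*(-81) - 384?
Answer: -384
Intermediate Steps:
Y(V) = 0
Y(12)*(-81) - 384 = 0*(-81) - 384 = 0 - 384 = -384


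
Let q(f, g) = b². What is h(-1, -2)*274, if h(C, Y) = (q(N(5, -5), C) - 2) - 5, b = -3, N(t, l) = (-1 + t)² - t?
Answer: 548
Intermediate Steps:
q(f, g) = 9 (q(f, g) = (-3)² = 9)
h(C, Y) = 2 (h(C, Y) = (9 - 2) - 5 = 7 - 5 = 2)
h(-1, -2)*274 = 2*274 = 548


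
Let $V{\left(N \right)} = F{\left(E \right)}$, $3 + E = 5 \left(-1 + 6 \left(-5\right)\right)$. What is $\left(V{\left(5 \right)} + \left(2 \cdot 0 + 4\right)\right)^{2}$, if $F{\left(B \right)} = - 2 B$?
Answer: $102400$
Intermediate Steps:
$E = -158$ ($E = -3 + 5 \left(-1 + 6 \left(-5\right)\right) = -3 + 5 \left(-1 - 30\right) = -3 + 5 \left(-31\right) = -3 - 155 = -158$)
$V{\left(N \right)} = 316$ ($V{\left(N \right)} = \left(-2\right) \left(-158\right) = 316$)
$\left(V{\left(5 \right)} + \left(2 \cdot 0 + 4\right)\right)^{2} = \left(316 + \left(2 \cdot 0 + 4\right)\right)^{2} = \left(316 + \left(0 + 4\right)\right)^{2} = \left(316 + 4\right)^{2} = 320^{2} = 102400$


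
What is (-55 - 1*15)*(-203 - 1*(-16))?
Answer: 13090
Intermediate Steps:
(-55 - 1*15)*(-203 - 1*(-16)) = (-55 - 15)*(-203 + 16) = -70*(-187) = 13090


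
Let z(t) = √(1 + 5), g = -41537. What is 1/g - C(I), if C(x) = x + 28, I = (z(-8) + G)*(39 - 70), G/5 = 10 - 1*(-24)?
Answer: 217736953/41537 + 31*√6 ≈ 5317.9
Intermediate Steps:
z(t) = √6
G = 170 (G = 5*(10 - 1*(-24)) = 5*(10 + 24) = 5*34 = 170)
I = -5270 - 31*√6 (I = (√6 + 170)*(39 - 70) = (170 + √6)*(-31) = -5270 - 31*√6 ≈ -5345.9)
C(x) = 28 + x
1/g - C(I) = 1/(-41537) - (28 + (-5270 - 31*√6)) = -1/41537 - (-5242 - 31*√6) = -1/41537 + (5242 + 31*√6) = 217736953/41537 + 31*√6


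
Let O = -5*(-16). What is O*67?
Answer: 5360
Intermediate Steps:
O = 80
O*67 = 80*67 = 5360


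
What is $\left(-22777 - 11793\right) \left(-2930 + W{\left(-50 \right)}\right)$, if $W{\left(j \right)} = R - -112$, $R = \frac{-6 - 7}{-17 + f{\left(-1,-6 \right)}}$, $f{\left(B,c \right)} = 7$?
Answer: $97373319$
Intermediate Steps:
$R = \frac{13}{10}$ ($R = \frac{-6 - 7}{-17 + 7} = - \frac{13}{-10} = \left(-13\right) \left(- \frac{1}{10}\right) = \frac{13}{10} \approx 1.3$)
$W{\left(j \right)} = \frac{1133}{10}$ ($W{\left(j \right)} = \frac{13}{10} - -112 = \frac{13}{10} + 112 = \frac{1133}{10}$)
$\left(-22777 - 11793\right) \left(-2930 + W{\left(-50 \right)}\right) = \left(-22777 - 11793\right) \left(-2930 + \frac{1133}{10}\right) = \left(-34570\right) \left(- \frac{28167}{10}\right) = 97373319$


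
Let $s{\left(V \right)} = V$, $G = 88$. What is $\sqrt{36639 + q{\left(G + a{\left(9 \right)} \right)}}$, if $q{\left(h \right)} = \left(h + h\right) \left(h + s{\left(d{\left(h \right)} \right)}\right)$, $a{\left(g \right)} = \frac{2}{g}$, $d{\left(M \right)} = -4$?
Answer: $\frac{\sqrt{4171463}}{9} \approx 226.94$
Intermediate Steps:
$q{\left(h \right)} = 2 h \left(-4 + h\right)$ ($q{\left(h \right)} = \left(h + h\right) \left(h - 4\right) = 2 h \left(-4 + h\right)$)
$\sqrt{36639 + q{\left(G + a{\left(9 \right)} \right)}} = \sqrt{36639 + 2 \left(88 + \frac{2}{9}\right) \left(-4 + \left(88 + \frac{2}{9}\right)\right)} = \sqrt{36639 + 2 \cdot \frac{794}{9} \left(-4 + \frac{794}{9}\right)} = \sqrt{36639 + 2 \cdot \frac{794}{9} \cdot \frac{758}{9}} = \sqrt{36639 + \frac{1203704}{81}} = \sqrt{\frac{4171463}{81}} = \frac{\sqrt{4171463}}{9}$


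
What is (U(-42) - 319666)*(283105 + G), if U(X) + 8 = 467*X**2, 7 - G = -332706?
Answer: 310442475252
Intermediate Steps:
G = 332713 (G = 7 - 1*(-332706) = 7 + 332706 = 332713)
U(X) = -8 + 467*X**2
(U(-42) - 319666)*(283105 + G) = ((-8 + 467*(-42)**2) - 319666)*(283105 + 332713) = ((-8 + 467*1764) - 319666)*615818 = ((-8 + 823788) - 319666)*615818 = (823780 - 319666)*615818 = 504114*615818 = 310442475252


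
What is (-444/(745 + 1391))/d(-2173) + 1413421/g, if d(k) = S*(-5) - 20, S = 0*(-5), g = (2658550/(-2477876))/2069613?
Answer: -2580419115737644660853/946443800 ≈ -2.7264e+12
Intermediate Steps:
g = -1329275/2564122190994 (g = (2658550*(-1/2477876))*(1/2069613) = -1329275/1238938*1/2069613 = -1329275/2564122190994 ≈ -5.1841e-7)
S = 0
d(k) = -20 (d(k) = 0*(-5) - 20 = 0 - 20 = -20)
(-444/(745 + 1391))/d(-2173) + 1413421/g = (-444/(745 + 1391))/(-20) + 1413421/(-1329275/2564122190994) = (-444/2136)*(-1/20) + 1413421*(-2564122190994/1329275) = ((1/2136)*(-444))*(-1/20) - 3624184151316930474/1329275 = -37/178*(-1/20) - 3624184151316930474/1329275 = 37/3560 - 3624184151316930474/1329275 = -2580419115737644660853/946443800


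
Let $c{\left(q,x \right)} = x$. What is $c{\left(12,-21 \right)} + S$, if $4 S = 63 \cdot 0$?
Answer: $-21$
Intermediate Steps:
$S = 0$ ($S = \frac{63 \cdot 0}{4} = \frac{1}{4} \cdot 0 = 0$)
$c{\left(12,-21 \right)} + S = -21 + 0 = -21$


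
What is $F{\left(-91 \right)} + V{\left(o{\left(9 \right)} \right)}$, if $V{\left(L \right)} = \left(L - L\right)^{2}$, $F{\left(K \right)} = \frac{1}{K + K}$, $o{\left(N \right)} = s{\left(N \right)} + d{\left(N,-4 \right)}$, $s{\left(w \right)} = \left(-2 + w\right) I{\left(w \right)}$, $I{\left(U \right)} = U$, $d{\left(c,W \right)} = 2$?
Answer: $- \frac{1}{182} \approx -0.0054945$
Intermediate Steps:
$s{\left(w \right)} = w \left(-2 + w\right)$ ($s{\left(w \right)} = \left(-2 + w\right) w = w \left(-2 + w\right)$)
$o{\left(N \right)} = 2 + N \left(-2 + N\right)$ ($o{\left(N \right)} = N \left(-2 + N\right) + 2 = 2 + N \left(-2 + N\right)$)
$F{\left(K \right)} = \frac{1}{2 K}$
$V{\left(L \right)} = 0$ ($V{\left(L \right)} = 0^{2} = 0$)
$F{\left(-91 \right)} + V{\left(o{\left(9 \right)} \right)} = \frac{1}{2 \left(-91\right)} + 0 = \frac{1}{2} \left(- \frac{1}{91}\right) + 0 = - \frac{1}{182} + 0 = - \frac{1}{182}$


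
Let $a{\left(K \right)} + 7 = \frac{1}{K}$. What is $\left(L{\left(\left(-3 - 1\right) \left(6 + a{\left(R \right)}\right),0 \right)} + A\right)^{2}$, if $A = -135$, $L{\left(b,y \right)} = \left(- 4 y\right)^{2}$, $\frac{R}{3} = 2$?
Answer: $18225$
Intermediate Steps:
$R = 6$ ($R = 3 \cdot 2 = 6$)
$a{\left(K \right)} = -7 + \frac{1}{K}$
$L{\left(b,y \right)} = 16 y^{2}$
$\left(L{\left(\left(-3 - 1\right) \left(6 + a{\left(R \right)}\right),0 \right)} + A\right)^{2} = \left(16 \cdot 0^{2} - 135\right)^{2} = \left(16 \cdot 0 - 135\right)^{2} = \left(0 - 135\right)^{2} = \left(-135\right)^{2} = 18225$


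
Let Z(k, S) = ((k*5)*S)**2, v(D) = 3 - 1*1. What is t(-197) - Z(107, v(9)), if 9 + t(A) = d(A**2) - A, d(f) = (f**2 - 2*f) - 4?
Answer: 1504916147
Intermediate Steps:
v(D) = 2 (v(D) = 3 - 1 = 2)
d(f) = -4 + f**2 - 2*f
t(A) = -13 + A**4 - A - 2*A**2 (t(A) = -9 + ((-4 + (A**2)**2 - 2*A**2) - A) = -9 + ((-4 + A**4 - 2*A**2) - A) = -9 + (-4 + A**4 - A - 2*A**2) = -13 + A**4 - A - 2*A**2)
Z(k, S) = 25*S**2*k**2 (Z(k, S) = ((5*k)*S)**2 = (5*S*k)**2 = 25*S**2*k**2)
t(-197) - Z(107, v(9)) = (-13 + (-197)**4 - 1*(-197) - 2*(-197)**2) - 25*2**2*107**2 = (-13 + 1506138481 + 197 - 2*38809) - 25*4*11449 = (-13 + 1506138481 + 197 - 77618) - 1*1144900 = 1506061047 - 1144900 = 1504916147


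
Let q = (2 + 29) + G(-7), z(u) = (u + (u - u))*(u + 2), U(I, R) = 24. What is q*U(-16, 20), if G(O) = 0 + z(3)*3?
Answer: 1824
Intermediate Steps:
z(u) = u*(2 + u) (z(u) = (u + 0)*(2 + u) = u*(2 + u))
G(O) = 45 (G(O) = 0 + (3*(2 + 3))*3 = 0 + (3*5)*3 = 0 + 15*3 = 0 + 45 = 45)
q = 76 (q = (2 + 29) + 45 = 31 + 45 = 76)
q*U(-16, 20) = 76*24 = 1824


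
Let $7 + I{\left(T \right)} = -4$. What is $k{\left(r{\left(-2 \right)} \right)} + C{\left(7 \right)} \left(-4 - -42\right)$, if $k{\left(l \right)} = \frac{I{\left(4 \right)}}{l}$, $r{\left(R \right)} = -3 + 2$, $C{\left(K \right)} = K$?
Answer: $277$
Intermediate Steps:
$I{\left(T \right)} = -11$ ($I{\left(T \right)} = -7 - 4 = -11$)
$r{\left(R \right)} = -1$
$k{\left(l \right)} = - \frac{11}{l}$
$k{\left(r{\left(-2 \right)} \right)} + C{\left(7 \right)} \left(-4 - -42\right) = - \frac{11}{-1} + 7 \left(-4 - -42\right) = \left(-11\right) \left(-1\right) + 7 \left(-4 + 42\right) = 11 + 7 \cdot 38 = 11 + 266 = 277$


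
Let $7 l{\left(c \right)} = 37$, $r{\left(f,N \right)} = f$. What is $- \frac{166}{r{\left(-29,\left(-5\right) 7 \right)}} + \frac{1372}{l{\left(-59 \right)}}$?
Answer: $\frac{284658}{1073} \approx 265.29$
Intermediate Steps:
$l{\left(c \right)} = \frac{37}{7}$ ($l{\left(c \right)} = \frac{1}{7} \cdot 37 = \frac{37}{7}$)
$- \frac{166}{r{\left(-29,\left(-5\right) 7 \right)}} + \frac{1372}{l{\left(-59 \right)}} = - \frac{166}{-29} + \frac{1372}{\frac{37}{7}} = \left(-166\right) \left(- \frac{1}{29}\right) + 1372 \cdot \frac{7}{37} = \frac{166}{29} + \frac{9604}{37} = \frac{284658}{1073}$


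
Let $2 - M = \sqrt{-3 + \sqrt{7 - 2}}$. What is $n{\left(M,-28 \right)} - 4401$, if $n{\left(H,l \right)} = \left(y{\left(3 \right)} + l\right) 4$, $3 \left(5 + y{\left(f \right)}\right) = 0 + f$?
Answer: $-4529$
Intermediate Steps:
$y{\left(f \right)} = -5 + \frac{f}{3}$ ($y{\left(f \right)} = -5 + \frac{0 + f}{3} = -5 + \frac{f}{3}$)
$M = 2 - \sqrt{-3 + \sqrt{5}}$ ($M = 2 - \sqrt{-3 + \sqrt{7 - 2}} = 2 - \sqrt{-3 + \sqrt{5}} \approx 2.0 - 0.87403 i$)
$n{\left(H,l \right)} = -16 + 4 l$ ($n{\left(H,l \right)} = \left(\left(-5 + \frac{1}{3} \cdot 3\right) + l\right) 4 = \left(\left(-5 + 1\right) + l\right) 4 = \left(-4 + l\right) 4 = -16 + 4 l$)
$n{\left(M,-28 \right)} - 4401 = \left(-16 + 4 \left(-28\right)\right) - 4401 = \left(-16 - 112\right) - 4401 = -128 - 4401 = -4529$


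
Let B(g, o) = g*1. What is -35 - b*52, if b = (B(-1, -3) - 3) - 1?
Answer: 225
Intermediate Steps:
B(g, o) = g
b = -5 (b = (-1 - 3) - 1 = -4 - 1 = -5)
-35 - b*52 = -35 - (-5)*52 = -35 - 1*(-260) = -35 + 260 = 225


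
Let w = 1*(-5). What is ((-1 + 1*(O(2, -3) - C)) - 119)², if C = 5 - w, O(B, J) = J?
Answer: 17689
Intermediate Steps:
w = -5
C = 10 (C = 5 - 1*(-5) = 5 + 5 = 10)
((-1 + 1*(O(2, -3) - C)) - 119)² = ((-1 + 1*(-3 - 1*10)) - 119)² = ((-1 + 1*(-3 - 10)) - 119)² = ((-1 + 1*(-13)) - 119)² = ((-1 - 13) - 119)² = (-14 - 119)² = (-133)² = 17689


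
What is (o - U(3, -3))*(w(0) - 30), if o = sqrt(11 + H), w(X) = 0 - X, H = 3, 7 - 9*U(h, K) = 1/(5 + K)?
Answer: 65/3 - 30*sqrt(14) ≈ -90.583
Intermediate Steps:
U(h, K) = 7/9 - 1/(9*(5 + K))
w(X) = -X
o = sqrt(14) (o = sqrt(11 + 3) = sqrt(14) ≈ 3.7417)
(o - U(3, -3))*(w(0) - 30) = (sqrt(14) - (34 + 7*(-3))/(9*(5 - 3)))*(-1*0 - 30) = (sqrt(14) - (34 - 21)/(9*2))*(0 - 30) = (sqrt(14) - 13/(9*2))*(-30) = (sqrt(14) - 1*13/18)*(-30) = (sqrt(14) - 13/18)*(-30) = (-13/18 + sqrt(14))*(-30) = 65/3 - 30*sqrt(14)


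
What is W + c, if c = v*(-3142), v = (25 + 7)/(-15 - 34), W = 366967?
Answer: 18081927/49 ≈ 3.6902e+5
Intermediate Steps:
v = -32/49 (v = 32/(-49) = 32*(-1/49) = -32/49 ≈ -0.65306)
c = 100544/49 (c = -32/49*(-3142) = 100544/49 ≈ 2051.9)
W + c = 366967 + 100544/49 = 18081927/49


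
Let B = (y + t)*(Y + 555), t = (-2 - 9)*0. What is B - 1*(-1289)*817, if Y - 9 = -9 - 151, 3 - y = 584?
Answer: 818389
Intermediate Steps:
y = -581 (y = 3 - 1*584 = 3 - 584 = -581)
Y = -151 (Y = 9 + (-9 - 151) = 9 - 160 = -151)
t = 0 (t = -11*0 = 0)
B = -234724 (B = (-581 + 0)*(-151 + 555) = -581*404 = -234724)
B - 1*(-1289)*817 = -234724 - 1*(-1289)*817 = -234724 + 1289*817 = -234724 + 1053113 = 818389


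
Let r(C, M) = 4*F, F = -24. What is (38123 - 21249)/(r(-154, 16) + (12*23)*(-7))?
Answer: -649/78 ≈ -8.3205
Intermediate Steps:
r(C, M) = -96 (r(C, M) = 4*(-24) = -96)
(38123 - 21249)/(r(-154, 16) + (12*23)*(-7)) = (38123 - 21249)/(-96 + (12*23)*(-7)) = 16874/(-96 + 276*(-7)) = 16874/(-96 - 1932) = 16874/(-2028) = 16874*(-1/2028) = -649/78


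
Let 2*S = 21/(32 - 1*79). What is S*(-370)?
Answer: 3885/47 ≈ 82.660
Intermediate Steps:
S = -21/94 (S = (21/(32 - 1*79))/2 = (21/(32 - 79))/2 = (21/(-47))/2 = (21*(-1/47))/2 = (½)*(-21/47) = -21/94 ≈ -0.22340)
S*(-370) = -21/94*(-370) = 3885/47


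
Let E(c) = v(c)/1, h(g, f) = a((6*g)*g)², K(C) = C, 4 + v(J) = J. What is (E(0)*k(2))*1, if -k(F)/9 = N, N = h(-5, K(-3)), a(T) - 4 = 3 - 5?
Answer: 144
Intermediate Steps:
v(J) = -4 + J
a(T) = 2 (a(T) = 4 + (3 - 5) = 4 - 2 = 2)
h(g, f) = 4 (h(g, f) = 2² = 4)
N = 4
k(F) = -36 (k(F) = -9*4 = -36)
E(c) = -4 + c (E(c) = (-4 + c)/1 = (-4 + c)*1 = -4 + c)
(E(0)*k(2))*1 = ((-4 + 0)*(-36))*1 = -4*(-36)*1 = 144*1 = 144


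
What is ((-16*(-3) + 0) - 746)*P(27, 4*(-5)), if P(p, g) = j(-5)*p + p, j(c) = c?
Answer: 75384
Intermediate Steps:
P(p, g) = -4*p (P(p, g) = -5*p + p = -4*p)
((-16*(-3) + 0) - 746)*P(27, 4*(-5)) = ((-16*(-3) + 0) - 746)*(-4*27) = ((48 + 0) - 746)*(-108) = (48 - 746)*(-108) = -698*(-108) = 75384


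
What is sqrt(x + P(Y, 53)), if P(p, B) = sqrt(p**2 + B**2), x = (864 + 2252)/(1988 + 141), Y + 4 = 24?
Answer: sqrt(6633964 + 4532641*sqrt(3209))/2129 ≈ 7.6231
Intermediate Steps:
Y = 20 (Y = -4 + 24 = 20)
x = 3116/2129 ≈ 1.4636
P(p, B) = sqrt(B**2 + p**2)
sqrt(x + P(Y, 53)) = sqrt(3116/2129 + sqrt(53**2 + 20**2)) = sqrt(3116/2129 + sqrt(2809 + 400)) = sqrt(3116/2129 + sqrt(3209))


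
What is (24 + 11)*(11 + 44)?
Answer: 1925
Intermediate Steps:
(24 + 11)*(11 + 44) = 35*55 = 1925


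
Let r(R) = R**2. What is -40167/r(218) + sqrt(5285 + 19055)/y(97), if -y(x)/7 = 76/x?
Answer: -40167/47524 - 97*sqrt(6085)/266 ≈ -29.291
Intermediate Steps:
y(x) = -532/x
-40167/r(218) + sqrt(5285 + 19055)/y(97) = -40167/(218**2) + sqrt(5285 + 19055)/((-532/97)) = -40167/47524 + sqrt(24340)/((-532*1/97)) = -40167*1/47524 + (2*sqrt(6085))/(-532/97) = -40167/47524 + (2*sqrt(6085))*(-97/532) = -40167/47524 - 97*sqrt(6085)/266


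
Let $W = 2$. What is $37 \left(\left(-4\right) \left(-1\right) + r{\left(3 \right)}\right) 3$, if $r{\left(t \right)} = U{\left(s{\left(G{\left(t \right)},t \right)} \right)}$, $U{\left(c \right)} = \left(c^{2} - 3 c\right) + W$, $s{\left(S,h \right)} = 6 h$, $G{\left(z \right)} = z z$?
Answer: $30636$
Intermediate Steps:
$G{\left(z \right)} = z^{2}$
$U{\left(c \right)} = 2 + c^{2} - 3 c$ ($U{\left(c \right)} = \left(c^{2} - 3 c\right) + 2 = 2 + c^{2} - 3 c$)
$r{\left(t \right)} = 2 - 18 t + 36 t^{2}$ ($r{\left(t \right)} = 2 + \left(6 t\right)^{2} - 3 \cdot 6 t = 2 + 36 t^{2} - 18 t = 2 - 18 t + 36 t^{2}$)
$37 \left(\left(-4\right) \left(-1\right) + r{\left(3 \right)}\right) 3 = 37 \left(\left(-4\right) \left(-1\right) + \left(2 - 54 + 36 \cdot 3^{2}\right)\right) 3 = 37 \left(4 + \left(2 - 54 + 36 \cdot 9\right)\right) 3 = 37 \left(4 + \left(2 - 54 + 324\right)\right) 3 = 37 \left(4 + 272\right) 3 = 37 \cdot 276 \cdot 3 = 10212 \cdot 3 = 30636$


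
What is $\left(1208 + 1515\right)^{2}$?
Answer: $7414729$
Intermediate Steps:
$\left(1208 + 1515\right)^{2} = 2723^{2} = 7414729$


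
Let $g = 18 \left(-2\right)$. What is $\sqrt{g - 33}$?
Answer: $i \sqrt{69} \approx 8.3066 i$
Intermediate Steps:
$g = -36$
$\sqrt{g - 33} = \sqrt{-36 - 33} = \sqrt{-69} = i \sqrt{69}$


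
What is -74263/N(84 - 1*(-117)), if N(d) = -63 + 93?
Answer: -74263/30 ≈ -2475.4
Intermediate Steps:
N(d) = 30
-74263/N(84 - 1*(-117)) = -74263/30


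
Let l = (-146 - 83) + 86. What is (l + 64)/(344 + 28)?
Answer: -79/372 ≈ -0.21237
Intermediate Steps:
l = -143 (l = -229 + 86 = -143)
(l + 64)/(344 + 28) = (-143 + 64)/(344 + 28) = -79/372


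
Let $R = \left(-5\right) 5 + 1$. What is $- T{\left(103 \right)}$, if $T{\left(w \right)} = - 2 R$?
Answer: $-48$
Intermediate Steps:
$R = -24$ ($R = -25 + 1 = -24$)
$T{\left(w \right)} = 48$ ($T{\left(w \right)} = \left(-2\right) \left(-24\right) = 48$)
$- T{\left(103 \right)} = \left(-1\right) 48 = -48$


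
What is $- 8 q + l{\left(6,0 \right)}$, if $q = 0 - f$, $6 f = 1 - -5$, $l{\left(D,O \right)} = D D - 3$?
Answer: $41$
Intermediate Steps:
$l{\left(D,O \right)} = -3 + D^{2}$ ($l{\left(D,O \right)} = D^{2} - 3 = -3 + D^{2}$)
$f = 1$ ($f = \frac{1 - -5}{6} = \frac{1 + 5}{6} = \frac{1}{6} \cdot 6 = 1$)
$q = -1$ ($q = 0 - 1 = -1$)
$- 8 q + l{\left(6,0 \right)} = \left(-8\right) \left(-1\right) - \left(3 - 6^{2}\right) = 8 + \left(-3 + 36\right) = 8 + 33 = 41$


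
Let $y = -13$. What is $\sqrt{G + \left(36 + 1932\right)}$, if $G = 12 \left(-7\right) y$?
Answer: $6 \sqrt{85} \approx 55.317$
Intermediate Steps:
$G = 1092$ ($G = 12 \left(-7\right) \left(-13\right) = \left(-84\right) \left(-13\right) = 1092$)
$\sqrt{G + \left(36 + 1932\right)} = \sqrt{1092 + \left(36 + 1932\right)} = \sqrt{1092 + 1968} = \sqrt{3060} = 6 \sqrt{85}$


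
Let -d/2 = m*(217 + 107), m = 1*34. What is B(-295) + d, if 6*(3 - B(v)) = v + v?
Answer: -65792/3 ≈ -21931.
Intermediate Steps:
m = 34
B(v) = 3 - v/3 (B(v) = 3 - (v + v)/6 = 3 - v/3)
d = -22032 (d = -68*(217 + 107) = -68*324 = -2*11016 = -22032)
B(-295) + d = (3 - 1/3*(-295)) - 22032 = (3 + 295/3) - 22032 = 304/3 - 22032 = -65792/3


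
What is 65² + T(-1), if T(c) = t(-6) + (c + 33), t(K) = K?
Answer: 4251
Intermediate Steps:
T(c) = 27 + c (T(c) = -6 + (c + 33) = -6 + (33 + c) = 27 + c)
65² + T(-1) = 65² + (27 - 1) = 4225 + 26 = 4251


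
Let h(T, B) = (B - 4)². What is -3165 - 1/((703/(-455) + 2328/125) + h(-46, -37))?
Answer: -61134037295/19315648 ≈ -3165.0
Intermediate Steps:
h(T, B) = (-4 + B)²
-3165 - 1/((703/(-455) + 2328/125) + h(-46, -37)) = -3165 - 1/((703/(-455) + 2328/125) + (-4 - 37)²) = -3165 - 1/((703*(-1/455) + 2328*(1/125)) + (-41)²) = -3165 - 1/((-703/455 + 2328/125) + 1681) = -3165 - 1/(194273/11375 + 1681) = -3165 - 1/19315648/11375 = -3165 - 1*11375/19315648 = -3165 - 11375/19315648 = -61134037295/19315648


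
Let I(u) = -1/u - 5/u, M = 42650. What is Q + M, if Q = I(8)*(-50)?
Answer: 85375/2 ≈ 42688.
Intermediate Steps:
I(u) = -6/u
Q = 75/2 (Q = -6/8*(-50) = -6*⅛*(-50) = -¾*(-50) = 75/2 ≈ 37.500)
Q + M = 75/2 + 42650 = 85375/2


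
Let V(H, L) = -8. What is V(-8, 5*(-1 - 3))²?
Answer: 64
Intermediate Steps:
V(-8, 5*(-1 - 3))² = (-8)² = 64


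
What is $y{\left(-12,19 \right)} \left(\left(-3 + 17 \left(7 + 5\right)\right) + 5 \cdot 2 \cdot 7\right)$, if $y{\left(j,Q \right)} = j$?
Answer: $-3252$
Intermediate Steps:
$y{\left(-12,19 \right)} \left(\left(-3 + 17 \left(7 + 5\right)\right) + 5 \cdot 2 \cdot 7\right) = - 12 \left(\left(-3 + 17 \left(7 + 5\right)\right) + 5 \cdot 2 \cdot 7\right) = - 12 \left(\left(-3 + 17 \cdot 12\right) + 10 \cdot 7\right) = - 12 \left(\left(-3 + 204\right) + 70\right) = - 12 \left(201 + 70\right) = \left(-12\right) 271 = -3252$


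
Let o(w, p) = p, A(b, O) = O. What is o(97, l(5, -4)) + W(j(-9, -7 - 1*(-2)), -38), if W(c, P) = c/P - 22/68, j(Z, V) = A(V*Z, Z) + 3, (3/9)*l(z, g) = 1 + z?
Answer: 11521/646 ≈ 17.834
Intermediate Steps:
l(z, g) = 3 + 3*z (l(z, g) = 3*(1 + z) = 3 + 3*z)
j(Z, V) = 3 + Z (j(Z, V) = Z + 3 = 3 + Z)
W(c, P) = -11/34 + c/P (W(c, P) = c/P - 22*1/68 = c/P - 11/34 = -11/34 + c/P)
o(97, l(5, -4)) + W(j(-9, -7 - 1*(-2)), -38) = (3 + 3*5) + (-11/34 + (3 - 9)/(-38)) = (3 + 15) + (-11/34 - 6*(-1/38)) = 18 + (-11/34 + 3/19) = 18 - 107/646 = 11521/646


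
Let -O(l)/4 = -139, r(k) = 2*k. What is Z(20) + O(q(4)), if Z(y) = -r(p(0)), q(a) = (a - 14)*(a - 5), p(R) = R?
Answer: 556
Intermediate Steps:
q(a) = (-14 + a)*(-5 + a)
Z(y) = 0 (Z(y) = -2*0 = -1*0 = 0)
O(l) = 556 (O(l) = -4*(-139) = 556)
Z(20) + O(q(4)) = 0 + 556 = 556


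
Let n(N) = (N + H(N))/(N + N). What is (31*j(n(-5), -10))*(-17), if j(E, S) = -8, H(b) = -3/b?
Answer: 4216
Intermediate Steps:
n(N) = (N - 3/N)/(2*N) (n(N) = (N - 3/N)/(N + N) = (N - 3/N)/((2*N)) = (N - 3/N)*(1/(2*N)) = (N - 3/N)/(2*N))
(31*j(n(-5), -10))*(-17) = (31*(-8))*(-17) = -248*(-17) = 4216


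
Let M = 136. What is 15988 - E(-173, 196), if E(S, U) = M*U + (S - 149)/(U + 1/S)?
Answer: -361664170/33907 ≈ -10666.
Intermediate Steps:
E(S, U) = 136*U + (-149 + S)/(U + 1/S) (E(S, U) = 136*U + (S - 149)/(U + 1/S) = 136*U + (-149 + S)/(U + 1/S))
15988 - E(-173, 196) = 15988 - ((-173)² - 149*(-173) + 136*196 + 136*(-173)*196²)/(1 - 173*196) = 15988 - (29929 + 25777 + 26656 + 136*(-173)*38416)/(1 - 33908) = 15988 - (29929 + 25777 + 26656 - 903851648)/(-33907) = 15988 - (-1)*(-903769286)/33907 = 15988 - 1*903769286/33907 = 15988 - 903769286/33907 = -361664170/33907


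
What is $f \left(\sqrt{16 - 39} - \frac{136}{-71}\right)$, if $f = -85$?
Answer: $- \frac{11560}{71} - 85 i \sqrt{23} \approx -162.82 - 407.65 i$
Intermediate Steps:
$f \left(\sqrt{16 - 39} - \frac{136}{-71}\right) = - 85 \left(\sqrt{16 - 39} - \frac{136}{-71}\right) = - 85 \left(\sqrt{-23} - - \frac{136}{71}\right) = - 85 \left(i \sqrt{23} + \frac{136}{71}\right) = - 85 \left(\frac{136}{71} + i \sqrt{23}\right) = - \frac{11560}{71} - 85 i \sqrt{23}$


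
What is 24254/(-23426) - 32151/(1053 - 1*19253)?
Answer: 131761/180200 ≈ 0.73119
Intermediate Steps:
24254/(-23426) - 32151/(1053 - 1*19253) = 24254*(-1/23426) - 32151/(1053 - 19253) = -12127/11713 - 32151/(-18200) = -12127/11713 - 32151*(-1/18200) = -12127/11713 + 4593/2600 = 131761/180200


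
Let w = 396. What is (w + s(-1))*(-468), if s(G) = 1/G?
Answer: -184860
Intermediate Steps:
(w + s(-1))*(-468) = (396 + 1/(-1))*(-468) = (396 - 1)*(-468) = 395*(-468) = -184860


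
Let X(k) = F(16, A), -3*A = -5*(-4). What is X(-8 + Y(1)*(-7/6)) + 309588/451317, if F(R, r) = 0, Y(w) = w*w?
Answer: 103196/150439 ≈ 0.68597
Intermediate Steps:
A = -20/3 (A = -(-5)*(-4)/3 = -⅓*20 = -20/3 ≈ -6.6667)
Y(w) = w²
X(k) = 0
X(-8 + Y(1)*(-7/6)) + 309588/451317 = 0 + 309588/451317 = 0 + 309588*(1/451317) = 0 + 103196/150439 = 103196/150439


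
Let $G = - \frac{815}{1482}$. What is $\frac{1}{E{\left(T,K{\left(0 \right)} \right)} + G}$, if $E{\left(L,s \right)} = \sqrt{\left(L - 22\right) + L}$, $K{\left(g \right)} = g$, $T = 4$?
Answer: $- \frac{1207830}{31412761} - \frac{2196324 i \sqrt{14}}{31412761} \approx -0.03845 - 0.26161 i$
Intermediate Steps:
$E{\left(L,s \right)} = \sqrt{-22 + 2 L}$ ($E{\left(L,s \right)} = \sqrt{\left(-22 + L\right) + L} = \sqrt{-22 + 2 L}$)
$G = - \frac{815}{1482}$ ($G = \left(-815\right) \frac{1}{1482} = - \frac{815}{1482} \approx -0.54993$)
$\frac{1}{E{\left(T,K{\left(0 \right)} \right)} + G} = \frac{1}{\sqrt{-22 + 2 \cdot 4} - \frac{815}{1482}} = \frac{1}{\sqrt{-22 + 8} - \frac{815}{1482}} = \frac{1}{\sqrt{-14} - \frac{815}{1482}} = \frac{1}{i \sqrt{14} - \frac{815}{1482}} = \frac{1}{- \frac{815}{1482} + i \sqrt{14}}$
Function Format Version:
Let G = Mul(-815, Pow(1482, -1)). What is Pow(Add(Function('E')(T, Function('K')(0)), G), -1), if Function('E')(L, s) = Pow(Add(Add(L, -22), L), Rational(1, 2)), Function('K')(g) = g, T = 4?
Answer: Add(Rational(-1207830, 31412761), Mul(Rational(-2196324, 31412761), I, Pow(14, Rational(1, 2)))) ≈ Add(-0.038450, Mul(-0.26161, I))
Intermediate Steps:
Function('E')(L, s) = Pow(Add(-22, Mul(2, L)), Rational(1, 2)) (Function('E')(L, s) = Pow(Add(Add(-22, L), L), Rational(1, 2)) = Pow(Add(-22, Mul(2, L)), Rational(1, 2)))
G = Rational(-815, 1482) (G = Mul(-815, Rational(1, 1482)) = Rational(-815, 1482) ≈ -0.54993)
Pow(Add(Function('E')(T, Function('K')(0)), G), -1) = Pow(Add(Pow(Add(-22, Mul(2, 4)), Rational(1, 2)), Rational(-815, 1482)), -1) = Pow(Add(Pow(Add(-22, 8), Rational(1, 2)), Rational(-815, 1482)), -1) = Pow(Add(Pow(-14, Rational(1, 2)), Rational(-815, 1482)), -1) = Pow(Add(Mul(I, Pow(14, Rational(1, 2))), Rational(-815, 1482)), -1) = Pow(Add(Rational(-815, 1482), Mul(I, Pow(14, Rational(1, 2)))), -1)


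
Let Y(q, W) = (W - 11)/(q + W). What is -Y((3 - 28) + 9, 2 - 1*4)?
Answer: -13/18 ≈ -0.72222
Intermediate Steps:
Y(q, W) = (-11 + W)/(W + q)
-Y((3 - 28) + 9, 2 - 1*4) = -(-11 + (2 - 1*4))/((2 - 1*4) + ((3 - 28) + 9)) = -(-11 + (2 - 4))/((2 - 4) + (-25 + 9)) = -(-11 - 2)/(-2 - 16) = -(-13)/(-18) = -(-1)*(-13)/18 = -1*13/18 = -13/18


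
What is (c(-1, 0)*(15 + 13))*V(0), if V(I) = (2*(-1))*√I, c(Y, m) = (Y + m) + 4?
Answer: 0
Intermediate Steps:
c(Y, m) = 4 + Y + m
V(I) = -2*√I
(c(-1, 0)*(15 + 13))*V(0) = ((4 - 1 + 0)*(15 + 13))*(-2*√0) = (3*28)*(-2*0) = 84*0 = 0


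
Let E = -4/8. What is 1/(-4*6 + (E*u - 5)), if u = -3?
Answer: -2/55 ≈ -0.036364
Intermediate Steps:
E = -1/2 (E = -4*1/8 = -1/2 ≈ -0.50000)
1/(-4*6 + (E*u - 5)) = 1/(-4*6 + (-1/2*(-3) - 5)) = 1/(-24 + (3/2 - 5)) = 1/(-24 - 7/2) = 1/(-55/2) = -2/55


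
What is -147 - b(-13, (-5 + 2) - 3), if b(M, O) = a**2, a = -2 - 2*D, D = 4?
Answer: -247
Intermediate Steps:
a = -10 (a = -2 - 2*4 = -2 - 8 = -10)
b(M, O) = 100 (b(M, O) = (-10)**2 = 100)
-147 - b(-13, (-5 + 2) - 3) = -147 - 1*100 = -147 - 100 = -247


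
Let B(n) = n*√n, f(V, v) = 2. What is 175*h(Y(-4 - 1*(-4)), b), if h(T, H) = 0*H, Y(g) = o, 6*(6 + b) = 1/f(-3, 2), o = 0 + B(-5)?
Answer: 0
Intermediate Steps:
B(n) = n^(3/2)
o = -5*I*√5 (o = 0 + (-5)^(3/2) = 0 - 5*I*√5 = -5*I*√5 ≈ -11.18*I)
b = -71/12 (b = -6 + (1/2)/6 = -6 + (1*(½))/6 = -6 + (⅙)*(½) = -6 + 1/12 = -71/12 ≈ -5.9167)
Y(g) = -5*I*√5
h(T, H) = 0
175*h(Y(-4 - 1*(-4)), b) = 175*0 = 0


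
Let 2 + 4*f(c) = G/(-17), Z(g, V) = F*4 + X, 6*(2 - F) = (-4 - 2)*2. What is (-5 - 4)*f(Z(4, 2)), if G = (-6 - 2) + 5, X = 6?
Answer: 279/68 ≈ 4.1029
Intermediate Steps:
F = 4 (F = 2 - (-4 - 2)*2/6 = 2 - (-1)*2 = 2 - 1/6*(-12) = 2 + 2 = 4)
G = -3 (G = -8 + 5 = -3)
Z(g, V) = 22 (Z(g, V) = 4*4 + 6 = 16 + 6 = 22)
f(c) = -31/68 (f(c) = -1/2 + (-3/(-17))/4 = -1/2 + (-3*(-1/17))/4 = -1/2 + (1/4)*(3/17) = -1/2 + 3/68 = -31/68)
(-5 - 4)*f(Z(4, 2)) = (-5 - 4)*(-31/68) = -9*(-31/68) = 279/68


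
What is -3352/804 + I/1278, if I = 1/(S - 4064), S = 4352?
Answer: -102812477/24660288 ≈ -4.1692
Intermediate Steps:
I = 1/288 (I = 1/(4352 - 4064) = 1/288 ≈ 0.0034722)
-3352/804 + I/1278 = -3352/804 + (1/288)/1278 = -3352*1/804 + (1/288)*(1/1278) = -838/201 + 1/368064 = -102812477/24660288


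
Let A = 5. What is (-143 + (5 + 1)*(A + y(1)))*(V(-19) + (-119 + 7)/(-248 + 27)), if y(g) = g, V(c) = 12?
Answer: -295748/221 ≈ -1338.2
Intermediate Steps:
(-143 + (5 + 1)*(A + y(1)))*(V(-19) + (-119 + 7)/(-248 + 27)) = (-143 + (5 + 1)*(5 + 1))*(12 + (-119 + 7)/(-248 + 27)) = (-143 + 6*6)*(12 - 112/(-221)) = (-143 + 36)*(12 - 112*(-1/221)) = -107*(12 + 112/221) = -107*2764/221 = -295748/221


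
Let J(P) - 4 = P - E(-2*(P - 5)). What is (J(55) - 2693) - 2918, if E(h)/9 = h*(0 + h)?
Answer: -95552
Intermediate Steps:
E(h) = 9*h² (E(h) = 9*(h*(0 + h)) = 9*(h*h) = 9*h²)
J(P) = 4 + P - 9*(10 - 2*P)² (J(P) = 4 + (P - 9*(-2*(P - 5))²) = 4 + (P - 9*(-2*(-5 + P))²) = 4 + (P - 9*(10 - 2*P)²) = 4 + P - 9*(10 - 2*P)²)
(J(55) - 2693) - 2918 = ((4 + 55 - 36*(-5 + 55)²) - 2693) - 2918 = ((4 + 55 - 36*50²) - 2693) - 2918 = ((4 + 55 - 36*2500) - 2693) - 2918 = ((4 + 55 - 90000) - 2693) - 2918 = (-89941 - 2693) - 2918 = -92634 - 2918 = -95552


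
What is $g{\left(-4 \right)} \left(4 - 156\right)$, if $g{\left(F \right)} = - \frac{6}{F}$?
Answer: $-228$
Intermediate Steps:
$g{\left(-4 \right)} \left(4 - 156\right) = - \frac{6}{-4} \left(4 - 156\right) = \left(-6\right) \left(- \frac{1}{4}\right) \left(-152\right) = \frac{3}{2} \left(-152\right) = -228$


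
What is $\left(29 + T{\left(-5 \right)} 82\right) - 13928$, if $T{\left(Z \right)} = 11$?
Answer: $-12997$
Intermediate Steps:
$\left(29 + T{\left(-5 \right)} 82\right) - 13928 = \left(29 + 11 \cdot 82\right) - 13928 = \left(29 + 902\right) - 13928 = 931 - 13928 = -12997$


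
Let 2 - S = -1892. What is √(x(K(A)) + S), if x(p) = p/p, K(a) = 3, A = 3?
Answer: √1895 ≈ 43.532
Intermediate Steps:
S = 1894 (S = 2 - 1*(-1892) = 2 + 1892 = 1894)
x(p) = 1
√(x(K(A)) + S) = √(1 + 1894) = √1895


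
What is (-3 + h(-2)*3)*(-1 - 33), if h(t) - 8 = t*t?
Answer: -1122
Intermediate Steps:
h(t) = 8 + t² (h(t) = 8 + t*t = 8 + t²)
(-3 + h(-2)*3)*(-1 - 33) = (-3 + (8 + (-2)²)*3)*(-1 - 33) = (-3 + (8 + 4)*3)*(-34) = (-3 + 12*3)*(-34) = (-3 + 36)*(-34) = 33*(-34) = -1122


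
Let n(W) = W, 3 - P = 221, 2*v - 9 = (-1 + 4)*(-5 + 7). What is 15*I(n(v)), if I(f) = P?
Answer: -3270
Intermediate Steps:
v = 15/2 (v = 9/2 + ((-1 + 4)*(-5 + 7))/2 = 9/2 + (3*2)/2 = 9/2 + (½)*6 = 9/2 + 3 = 15/2 ≈ 7.5000)
P = -218 (P = 3 - 1*221 = 3 - 221 = -218)
I(f) = -218
15*I(n(v)) = 15*(-218) = -3270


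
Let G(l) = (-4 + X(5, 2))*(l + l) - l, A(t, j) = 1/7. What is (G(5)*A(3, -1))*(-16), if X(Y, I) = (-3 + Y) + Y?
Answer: -400/7 ≈ -57.143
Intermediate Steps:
X(Y, I) = -3 + 2*Y
A(t, j) = ⅐
G(l) = 5*l (G(l) = (-4 + (-3 + 2*5))*(l + l) - l = (-4 + (-3 + 10))*(2*l) - l = (-4 + 7)*(2*l) - l = 3*(2*l) - l = 6*l - l = 5*l)
(G(5)*A(3, -1))*(-16) = ((5*5)*(⅐))*(-16) = (25*(⅐))*(-16) = (25/7)*(-16) = -400/7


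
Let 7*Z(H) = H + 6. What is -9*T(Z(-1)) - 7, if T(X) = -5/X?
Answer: 56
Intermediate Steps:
Z(H) = 6/7 + H/7 (Z(H) = (H + 6)/7 = (6 + H)/7 = 6/7 + H/7)
-9*T(Z(-1)) - 7 = -(-45)/(6/7 + (⅐)*(-1)) - 7 = -(-45)/(6/7 - ⅐) - 7 = -(-45)/5/7 - 7 = -(-45)*7/5 - 7 = -9*(-7) - 7 = 63 - 7 = 56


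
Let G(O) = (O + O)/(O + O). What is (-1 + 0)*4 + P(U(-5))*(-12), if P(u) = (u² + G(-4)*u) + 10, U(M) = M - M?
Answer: -124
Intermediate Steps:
U(M) = 0
G(O) = 1 (G(O) = (2*O)/((2*O)) = (2*O)*(1/(2*O)) = 1)
P(u) = 10 + u + u² (P(u) = (u² + 1*u) + 10 = (u² + u) + 10 = (u + u²) + 10 = 10 + u + u²)
(-1 + 0)*4 + P(U(-5))*(-12) = (-1 + 0)*4 + (10 + 0 + 0²)*(-12) = -1*4 + (10 + 0 + 0)*(-12) = -4 + 10*(-12) = -4 - 120 = -124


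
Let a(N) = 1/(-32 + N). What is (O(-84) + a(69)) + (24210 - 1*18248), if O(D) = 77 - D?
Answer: 226552/37 ≈ 6123.0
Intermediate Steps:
(O(-84) + a(69)) + (24210 - 1*18248) = ((77 - 1*(-84)) + 1/(-32 + 69)) + (24210 - 1*18248) = ((77 + 84) + 1/37) + (24210 - 18248) = (161 + 1/37) + 5962 = 5958/37 + 5962 = 226552/37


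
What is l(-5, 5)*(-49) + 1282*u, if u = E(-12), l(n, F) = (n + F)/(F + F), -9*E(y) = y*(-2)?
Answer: -10256/3 ≈ -3418.7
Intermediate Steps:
E(y) = 2*y/9 (E(y) = -y*(-2)/9 = -(-2)*y/9 = 2*y/9)
l(n, F) = (F + n)/(2*F) (l(n, F) = (F + n)/((2*F)) = (F + n)*(1/(2*F)) = (F + n)/(2*F))
u = -8/3 (u = (2/9)*(-12) = -8/3 ≈ -2.6667)
l(-5, 5)*(-49) + 1282*u = ((½)*(5 - 5)/5)*(-49) + 1282*(-8/3) = ((½)*(⅕)*0)*(-49) - 10256/3 = 0*(-49) - 10256/3 = 0 - 10256/3 = -10256/3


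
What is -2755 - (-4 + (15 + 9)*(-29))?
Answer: -2055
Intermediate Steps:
-2755 - (-4 + (15 + 9)*(-29)) = -2755 - (-4 + 24*(-29)) = -2755 - (-4 - 696) = -2755 - 1*(-700) = -2755 + 700 = -2055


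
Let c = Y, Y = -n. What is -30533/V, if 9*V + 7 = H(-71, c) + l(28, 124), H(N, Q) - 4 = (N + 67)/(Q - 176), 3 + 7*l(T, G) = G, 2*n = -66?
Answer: -30563533/1592 ≈ -19198.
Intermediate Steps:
n = -33 (n = (½)*(-66) = -33)
l(T, G) = -3/7 + G/7
Y = 33 (Y = -1*(-33) = 33)
c = 33
H(N, Q) = 4 + (67 + N)/(-176 + Q) (H(N, Q) = 4 + (N + 67)/(Q - 176) = 4 + (67 + N)/(-176 + Q))
V = 1592/1001 (V = -7/9 + ((-637 - 71 + 4*33)/(-176 + 33) + (-3/7 + (⅐)*124))/9 = -7/9 + ((-637 - 71 + 132)/(-143) + (-3/7 + 124/7))/9 = -7/9 + (-1/143*(-576) + 121/7)/9 = -7/9 + (576/143 + 121/7)/9 = -7/9 + (⅑)*(21335/1001) = -7/9 + 21335/9009 = 1592/1001 ≈ 1.5904)
-30533/V = -30533/1592/1001 = -30533*1001/1592 = -30563533/1592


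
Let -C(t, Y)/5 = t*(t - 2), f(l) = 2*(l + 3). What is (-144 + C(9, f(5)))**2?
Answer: 210681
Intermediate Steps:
f(l) = 6 + 2*l (f(l) = 2*(3 + l) = 6 + 2*l)
C(t, Y) = -5*t*(-2 + t) (C(t, Y) = -5*t*(t - 2) = -5*t*(-2 + t))
(-144 + C(9, f(5)))**2 = (-144 + 5*9*(2 - 1*9))**2 = (-144 + 5*9*(2 - 9))**2 = (-144 + 5*9*(-7))**2 = (-144 - 315)**2 = (-459)**2 = 210681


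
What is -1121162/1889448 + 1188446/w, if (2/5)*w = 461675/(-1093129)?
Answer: -2454630025587707107/2180777263500 ≈ -1.1256e+6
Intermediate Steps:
w = -2308375/2186258 (w = 5*(461675/(-1093129))/2 = 5*(461675*(-1/1093129))/2 = (5/2)*(-461675/1093129) = -2308375/2186258 ≈ -1.0559)
-1121162/1889448 + 1188446/w = -1121162/1889448 + 1188446/(-2308375/2186258) = -1121162*1/1889448 + 1188446*(-2186258/2308375) = -560581/944724 - 2598249575068/2308375 = -2454630025587707107/2180777263500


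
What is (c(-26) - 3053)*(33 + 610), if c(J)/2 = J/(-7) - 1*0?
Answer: -13708117/7 ≈ -1.9583e+6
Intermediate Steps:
c(J) = -2*J/7 (c(J) = 2*(J/(-7) - 1*0) = 2*(J*(-⅐) + 0) = 2*(-J/7 + 0) = 2*(-J/7) = -2*J/7)
(c(-26) - 3053)*(33 + 610) = (-2/7*(-26) - 3053)*(33 + 610) = (52/7 - 3053)*643 = -21319/7*643 = -13708117/7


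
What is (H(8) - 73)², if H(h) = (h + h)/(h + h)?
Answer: 5184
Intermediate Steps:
H(h) = 1 (H(h) = (2*h)/((2*h)) = (2*h)*(1/(2*h)) = 1)
(H(8) - 73)² = (1 - 73)² = (-72)² = 5184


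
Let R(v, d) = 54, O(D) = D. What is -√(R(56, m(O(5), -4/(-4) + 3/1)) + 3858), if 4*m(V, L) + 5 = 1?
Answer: -2*√978 ≈ -62.546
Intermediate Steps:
m(V, L) = -1 (m(V, L) = -5/4 + (¼)*1 = -5/4 + ¼ = -1)
-√(R(56, m(O(5), -4/(-4) + 3/1)) + 3858) = -√(54 + 3858) = -√3912 = -2*√978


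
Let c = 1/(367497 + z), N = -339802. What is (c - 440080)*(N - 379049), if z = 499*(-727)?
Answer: 1494446602011069/4724 ≈ 3.1635e+11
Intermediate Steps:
z = -362773
c = 1/4724 (c = 1/(367497 - 362773) = 1/4724 ≈ 0.00021168)
(c - 440080)*(N - 379049) = (1/4724 - 440080)*(-339802 - 379049) = -2078937919/4724*(-718851) = 1494446602011069/4724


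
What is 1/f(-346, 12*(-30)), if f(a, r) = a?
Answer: -1/346 ≈ -0.0028902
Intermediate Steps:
1/f(-346, 12*(-30)) = 1/(-346) = -1/346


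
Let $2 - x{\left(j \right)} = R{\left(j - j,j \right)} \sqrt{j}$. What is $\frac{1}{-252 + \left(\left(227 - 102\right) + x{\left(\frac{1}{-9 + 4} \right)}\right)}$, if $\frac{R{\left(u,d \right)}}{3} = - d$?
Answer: $- \frac{15625}{1953134} + \frac{15 i \sqrt{5}}{1953134} \approx -0.008 + 1.7173 \cdot 10^{-5} i$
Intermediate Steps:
$R{\left(u,d \right)} = - 3 d$ ($R{\left(u,d \right)} = 3 \left(- d\right) = - 3 d$)
$x{\left(j \right)} = 2 + 3 j^{\frac{3}{2}}$ ($x{\left(j \right)} = 2 - - 3 j \sqrt{j} = 2 - - 3 j^{\frac{3}{2}} = 2 + 3 j^{\frac{3}{2}}$)
$\frac{1}{-252 + \left(\left(227 - 102\right) + x{\left(\frac{1}{-9 + 4} \right)}\right)} = \frac{1}{-252 + \left(\left(227 - 102\right) + \left(2 + 3 \left(\frac{1}{-9 + 4}\right)^{\frac{3}{2}}\right)\right)} = \frac{1}{-252 + \left(125 + \left(2 + 3 \left(\frac{1}{-5}\right)^{\frac{3}{2}}\right)\right)} = \frac{1}{-252 + \left(125 + \left(2 + 3 \left(- \frac{1}{5}\right)^{\frac{3}{2}}\right)\right)} = \frac{1}{-252 + \left(125 + \left(2 + 3 \left(- \frac{i \sqrt{5}}{25}\right)\right)\right)} = \frac{1}{-252 + \left(125 + \left(2 - \frac{3 i \sqrt{5}}{25}\right)\right)} = \frac{1}{-252 + \left(127 - \frac{3 i \sqrt{5}}{25}\right)} = \frac{1}{-125 - \frac{3 i \sqrt{5}}{25}}$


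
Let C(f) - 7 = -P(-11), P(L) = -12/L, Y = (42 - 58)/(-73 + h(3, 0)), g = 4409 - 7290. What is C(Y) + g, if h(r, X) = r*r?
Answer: -31626/11 ≈ -2875.1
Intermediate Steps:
h(r, X) = r²
g = -2881
Y = ¼ (Y = (42 - 58)/(-73 + 3²) = -16/(-73 + 9) = -16/(-64) = -16*(-1/64) = ¼ ≈ 0.25000)
C(f) = 65/11 (C(f) = 7 - (-12)/(-11) = 7 - (-12)*(-1)/11 = 7 - 1*12/11 = 7 - 12/11 = 65/11)
C(Y) + g = 65/11 - 2881 = -31626/11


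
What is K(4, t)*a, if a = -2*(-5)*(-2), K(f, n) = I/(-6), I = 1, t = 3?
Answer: 10/3 ≈ 3.3333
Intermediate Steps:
K(f, n) = -⅙ (K(f, n) = 1/(-6) = 1*(-⅙) = -⅙)
a = -20 (a = 10*(-2) = -20)
K(4, t)*a = -⅙*(-20) = 10/3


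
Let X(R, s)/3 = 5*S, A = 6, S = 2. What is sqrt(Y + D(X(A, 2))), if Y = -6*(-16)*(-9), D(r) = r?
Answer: I*sqrt(834) ≈ 28.879*I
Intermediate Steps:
X(R, s) = 30 (X(R, s) = 3*(5*2) = 3*10 = 30)
Y = -864 (Y = 96*(-9) = -864)
sqrt(Y + D(X(A, 2))) = sqrt(-864 + 30) = sqrt(-834) = I*sqrt(834)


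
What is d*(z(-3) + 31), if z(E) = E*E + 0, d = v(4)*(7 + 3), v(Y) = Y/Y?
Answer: 400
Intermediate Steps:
v(Y) = 1
d = 10 (d = 1*(7 + 3) = 1*10 = 10)
z(E) = E² (z(E) = E² + 0 = E²)
d*(z(-3) + 31) = 10*((-3)² + 31) = 10*(9 + 31) = 10*40 = 400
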